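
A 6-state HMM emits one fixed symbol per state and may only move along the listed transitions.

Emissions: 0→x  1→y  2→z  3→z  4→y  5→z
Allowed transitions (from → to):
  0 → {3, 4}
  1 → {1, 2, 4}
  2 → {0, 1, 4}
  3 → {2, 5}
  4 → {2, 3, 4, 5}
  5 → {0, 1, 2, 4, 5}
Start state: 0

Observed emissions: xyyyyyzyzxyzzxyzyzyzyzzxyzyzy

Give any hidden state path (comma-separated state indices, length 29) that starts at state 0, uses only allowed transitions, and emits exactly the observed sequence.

0,4,4,4,4,4,2,4,5,0,4,5,2,0,4,2,1,2,4,2,4,3,2,0,4,5,4,2,4

  t0 'x' -> {0}, take 0 (start)
  t1 'y' -> {1,4}, take 4 (0->4 ok)
  t2 'y' -> {1,4}, take 4 (4->4 ok)
  t3 'y' -> {1,4}, take 4 (4->4 ok)
  t4 'y' -> {1,4}, take 4 (4->4 ok)
  t5 'y' -> {1,4}, take 4 (4->4 ok)
  t6 'z' -> {2,3,5}, take 2 (4->2 ok)
  t7 'y' -> {1,4}, take 4 (2->4 ok)
  t8 'z' -> {2,3,5}, take 5 (4->5 ok)
  t9 'x' -> {0}, take 0 (5->0 ok)
  t10 'y' -> {1,4}, take 4 (0->4 ok)
  t11 'z' -> {2,3,5}, take 5 (4->5 ok)
  t12 'z' -> {2,3,5}, take 2 (5->2 ok)
  t13 'x' -> {0}, take 0 (2->0 ok)
  t14 'y' -> {1,4}, take 4 (0->4 ok)
  t15 'z' -> {2,3,5}, take 2 (4->2 ok)
  t16 'y' -> {1,4}, take 1 (2->1 ok)
  t17 'z' -> {2,3,5}, take 2 (1->2 ok)
  t18 'y' -> {1,4}, take 4 (2->4 ok)
  t19 'z' -> {2,3,5}, take 2 (4->2 ok)
  t20 'y' -> {1,4}, take 4 (2->4 ok)
  t21 'z' -> {2,3,5}, take 3 (4->3 ok)
  t22 'z' -> {2,3,5}, take 2 (3->2 ok)
  t23 'x' -> {0}, take 0 (2->0 ok)
  t24 'y' -> {1,4}, take 4 (0->4 ok)
  t25 'z' -> {2,3,5}, take 5 (4->5 ok)
  t26 'y' -> {1,4}, take 4 (5->4 ok)
  t27 'z' -> {2,3,5}, take 2 (4->2 ok)
  t28 'y' -> {1,4}, take 4 (2->4 ok)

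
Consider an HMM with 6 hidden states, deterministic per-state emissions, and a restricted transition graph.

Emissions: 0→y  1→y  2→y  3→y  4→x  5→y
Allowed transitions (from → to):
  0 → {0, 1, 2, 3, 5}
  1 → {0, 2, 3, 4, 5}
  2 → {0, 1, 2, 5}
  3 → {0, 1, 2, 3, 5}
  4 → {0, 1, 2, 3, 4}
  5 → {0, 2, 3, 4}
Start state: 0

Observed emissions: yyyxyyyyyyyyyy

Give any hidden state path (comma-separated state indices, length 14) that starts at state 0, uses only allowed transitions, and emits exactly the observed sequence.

  [0] y  {0,1,2,3,5}  => 0  start
  [1] y  {0,1,2,3,5}  => 3  0->3 ok
  [2] y  {0,1,2,3,5}  => 5  3->5 ok
  [3] x  {4}  => 4  5->4 ok
  [4] y  {0,1,2,3,5}  => 3  4->3 ok
  [5] y  {0,1,2,3,5}  => 1  3->1 ok
  [6] y  {0,1,2,3,5}  => 2  1->2 ok
  [7] y  {0,1,2,3,5}  => 1  2->1 ok
  [8] y  {0,1,2,3,5}  => 3  1->3 ok
  [9] y  {0,1,2,3,5}  => 0  3->0 ok
  [10] y  {0,1,2,3,5}  => 1  0->1 ok
  [11] y  {0,1,2,3,5}  => 0  1->0 ok
  [12] y  {0,1,2,3,5}  => 2  0->2 ok
  [13] y  {0,1,2,3,5}  => 1  2->1 ok

0,3,5,4,3,1,2,1,3,0,1,0,2,1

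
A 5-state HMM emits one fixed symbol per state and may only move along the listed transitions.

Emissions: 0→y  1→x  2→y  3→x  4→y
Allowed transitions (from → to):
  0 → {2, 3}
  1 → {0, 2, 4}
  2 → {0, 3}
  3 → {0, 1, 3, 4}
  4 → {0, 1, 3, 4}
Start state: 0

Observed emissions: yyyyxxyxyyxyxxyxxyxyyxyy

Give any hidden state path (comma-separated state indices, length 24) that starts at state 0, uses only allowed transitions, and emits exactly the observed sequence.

0,2,0,2,3,3,0,3,0,2,3,0,3,1,2,3,1,2,3,0,2,3,4,4

  t0 'y' -> {0,2,4}, take 0 (start)
  t1 'y' -> {0,2,4}, take 2 (0->2 ok)
  t2 'y' -> {0,2,4}, take 0 (2->0 ok)
  t3 'y' -> {0,2,4}, take 2 (0->2 ok)
  t4 'x' -> {1,3}, take 3 (2->3 ok)
  t5 'x' -> {1,3}, take 3 (3->3 ok)
  t6 'y' -> {0,2,4}, take 0 (3->0 ok)
  t7 'x' -> {1,3}, take 3 (0->3 ok)
  t8 'y' -> {0,2,4}, take 0 (3->0 ok)
  t9 'y' -> {0,2,4}, take 2 (0->2 ok)
  t10 'x' -> {1,3}, take 3 (2->3 ok)
  t11 'y' -> {0,2,4}, take 0 (3->0 ok)
  t12 'x' -> {1,3}, take 3 (0->3 ok)
  t13 'x' -> {1,3}, take 1 (3->1 ok)
  t14 'y' -> {0,2,4}, take 2 (1->2 ok)
  t15 'x' -> {1,3}, take 3 (2->3 ok)
  t16 'x' -> {1,3}, take 1 (3->1 ok)
  t17 'y' -> {0,2,4}, take 2 (1->2 ok)
  t18 'x' -> {1,3}, take 3 (2->3 ok)
  t19 'y' -> {0,2,4}, take 0 (3->0 ok)
  t20 'y' -> {0,2,4}, take 2 (0->2 ok)
  t21 'x' -> {1,3}, take 3 (2->3 ok)
  t22 'y' -> {0,2,4}, take 4 (3->4 ok)
  t23 'y' -> {0,2,4}, take 4 (4->4 ok)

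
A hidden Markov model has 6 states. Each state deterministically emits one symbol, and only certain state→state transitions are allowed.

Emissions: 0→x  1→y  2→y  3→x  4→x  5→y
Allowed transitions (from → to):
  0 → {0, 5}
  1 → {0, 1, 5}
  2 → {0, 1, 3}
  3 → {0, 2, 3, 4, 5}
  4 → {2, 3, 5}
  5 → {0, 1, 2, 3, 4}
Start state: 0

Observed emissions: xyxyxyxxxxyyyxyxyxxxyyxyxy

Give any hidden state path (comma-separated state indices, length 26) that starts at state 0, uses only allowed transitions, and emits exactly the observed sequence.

  0: obs=x cand={0,3,4} pick 0 [start]
  1: obs=y cand={1,2,5} pick 5 [0->5 ok]
  2: obs=x cand={0,3,4} pick 3 [5->3 ok]
  3: obs=y cand={1,2,5} pick 5 [3->5 ok]
  4: obs=x cand={0,3,4} pick 4 [5->4 ok]
  5: obs=y cand={1,2,5} pick 2 [4->2 ok]
  6: obs=x cand={0,3,4} pick 3 [2->3 ok]
  7: obs=x cand={0,3,4} pick 4 [3->4 ok]
  8: obs=x cand={0,3,4} pick 3 [4->3 ok]
  9: obs=x cand={0,3,4} pick 0 [3->0 ok]
  10: obs=y cand={1,2,5} pick 5 [0->5 ok]
  11: obs=y cand={1,2,5} pick 2 [5->2 ok]
  12: obs=y cand={1,2,5} pick 1 [2->1 ok]
  13: obs=x cand={0,3,4} pick 0 [1->0 ok]
  14: obs=y cand={1,2,5} pick 5 [0->5 ok]
  15: obs=x cand={0,3,4} pick 3 [5->3 ok]
  16: obs=y cand={1,2,5} pick 2 [3->2 ok]
  17: obs=x cand={0,3,4} pick 0 [2->0 ok]
  18: obs=x cand={0,3,4} pick 0 [0->0 ok]
  19: obs=x cand={0,3,4} pick 0 [0->0 ok]
  20: obs=y cand={1,2,5} pick 5 [0->5 ok]
  21: obs=y cand={1,2,5} pick 2 [5->2 ok]
  22: obs=x cand={0,3,4} pick 0 [2->0 ok]
  23: obs=y cand={1,2,5} pick 5 [0->5 ok]
  24: obs=x cand={0,3,4} pick 4 [5->4 ok]
  25: obs=y cand={1,2,5} pick 2 [4->2 ok]

0,5,3,5,4,2,3,4,3,0,5,2,1,0,5,3,2,0,0,0,5,2,0,5,4,2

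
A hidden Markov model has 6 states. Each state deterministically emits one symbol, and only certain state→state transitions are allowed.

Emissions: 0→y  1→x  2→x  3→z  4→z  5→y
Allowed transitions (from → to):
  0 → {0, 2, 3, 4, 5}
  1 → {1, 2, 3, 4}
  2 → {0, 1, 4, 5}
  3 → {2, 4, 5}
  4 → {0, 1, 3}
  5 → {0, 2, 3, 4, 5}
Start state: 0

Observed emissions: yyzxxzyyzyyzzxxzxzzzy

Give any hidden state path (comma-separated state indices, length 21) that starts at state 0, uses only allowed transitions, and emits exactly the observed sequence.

  pos 0: y in {0,5}, choose 0; start
  pos 1: y in {0,5}, choose 5; 0->5 ok
  pos 2: z in {3,4}, choose 3; 5->3 ok
  pos 3: x in {1,2}, choose 2; 3->2 ok
  pos 4: x in {1,2}, choose 1; 2->1 ok
  pos 5: z in {3,4}, choose 4; 1->4 ok
  pos 6: y in {0,5}, choose 0; 4->0 ok
  pos 7: y in {0,5}, choose 5; 0->5 ok
  pos 8: z in {3,4}, choose 3; 5->3 ok
  pos 9: y in {0,5}, choose 5; 3->5 ok
  pos 10: y in {0,5}, choose 5; 5->5 ok
  pos 11: z in {3,4}, choose 4; 5->4 ok
  pos 12: z in {3,4}, choose 3; 4->3 ok
  pos 13: x in {1,2}, choose 2; 3->2 ok
  pos 14: x in {1,2}, choose 1; 2->1 ok
  pos 15: z in {3,4}, choose 3; 1->3 ok
  pos 16: x in {1,2}, choose 2; 3->2 ok
  pos 17: z in {3,4}, choose 4; 2->4 ok
  pos 18: z in {3,4}, choose 3; 4->3 ok
  pos 19: z in {3,4}, choose 4; 3->4 ok
  pos 20: y in {0,5}, choose 0; 4->0 ok

0,5,3,2,1,4,0,5,3,5,5,4,3,2,1,3,2,4,3,4,0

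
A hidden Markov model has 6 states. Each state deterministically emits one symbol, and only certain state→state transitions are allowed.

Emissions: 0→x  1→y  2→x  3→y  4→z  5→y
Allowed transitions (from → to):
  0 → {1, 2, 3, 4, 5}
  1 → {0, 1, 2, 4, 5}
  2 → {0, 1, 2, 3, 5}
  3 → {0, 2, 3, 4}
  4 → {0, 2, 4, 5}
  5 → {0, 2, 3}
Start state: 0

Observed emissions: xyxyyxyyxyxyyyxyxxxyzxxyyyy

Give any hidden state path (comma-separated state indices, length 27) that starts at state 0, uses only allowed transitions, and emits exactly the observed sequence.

  pos 0: x in {0,2}, choose 0; start
  pos 1: y in {1,3,5}, choose 1; 0->1 ok
  pos 2: x in {0,2}, choose 2; 1->2 ok
  pos 3: y in {1,3,5}, choose 3; 2->3 ok
  pos 4: y in {1,3,5}, choose 3; 3->3 ok
  pos 5: x in {0,2}, choose 0; 3->0 ok
  pos 6: y in {1,3,5}, choose 5; 0->5 ok
  pos 7: y in {1,3,5}, choose 3; 5->3 ok
  pos 8: x in {0,2}, choose 0; 3->0 ok
  pos 9: y in {1,3,5}, choose 3; 0->3 ok
  pos 10: x in {0,2}, choose 0; 3->0 ok
  pos 11: y in {1,3,5}, choose 5; 0->5 ok
  pos 12: y in {1,3,5}, choose 3; 5->3 ok
  pos 13: y in {1,3,5}, choose 3; 3->3 ok
  pos 14: x in {0,2}, choose 0; 3->0 ok
  pos 15: y in {1,3,5}, choose 3; 0->3 ok
  pos 16: x in {0,2}, choose 0; 3->0 ok
  pos 17: x in {0,2}, choose 2; 0->2 ok
  pos 18: x in {0,2}, choose 2; 2->2 ok
  pos 19: y in {1,3,5}, choose 3; 2->3 ok
  pos 20: z in {4}, choose 4; 3->4 ok
  pos 21: x in {0,2}, choose 2; 4->2 ok
  pos 22: x in {0,2}, choose 0; 2->0 ok
  pos 23: y in {1,3,5}, choose 1; 0->1 ok
  pos 24: y in {1,3,5}, choose 5; 1->5 ok
  pos 25: y in {1,3,5}, choose 3; 5->3 ok
  pos 26: y in {1,3,5}, choose 3; 3->3 ok

0,1,2,3,3,0,5,3,0,3,0,5,3,3,0,3,0,2,2,3,4,2,0,1,5,3,3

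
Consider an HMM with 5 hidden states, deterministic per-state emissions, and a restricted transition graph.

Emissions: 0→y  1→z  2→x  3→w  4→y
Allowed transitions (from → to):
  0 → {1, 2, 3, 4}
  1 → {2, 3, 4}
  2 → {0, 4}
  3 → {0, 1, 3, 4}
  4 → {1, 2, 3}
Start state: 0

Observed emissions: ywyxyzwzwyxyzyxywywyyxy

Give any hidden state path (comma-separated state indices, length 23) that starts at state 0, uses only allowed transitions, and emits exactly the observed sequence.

0,3,4,2,4,1,3,1,3,4,2,4,1,4,2,4,3,4,3,0,4,2,0

  [0] y  {0,4}  => 0  start
  [1] w  {3}  => 3  0->3 ok
  [2] y  {0,4}  => 4  3->4 ok
  [3] x  {2}  => 2  4->2 ok
  [4] y  {0,4}  => 4  2->4 ok
  [5] z  {1}  => 1  4->1 ok
  [6] w  {3}  => 3  1->3 ok
  [7] z  {1}  => 1  3->1 ok
  [8] w  {3}  => 3  1->3 ok
  [9] y  {0,4}  => 4  3->4 ok
  [10] x  {2}  => 2  4->2 ok
  [11] y  {0,4}  => 4  2->4 ok
  [12] z  {1}  => 1  4->1 ok
  [13] y  {0,4}  => 4  1->4 ok
  [14] x  {2}  => 2  4->2 ok
  [15] y  {0,4}  => 4  2->4 ok
  [16] w  {3}  => 3  4->3 ok
  [17] y  {0,4}  => 4  3->4 ok
  [18] w  {3}  => 3  4->3 ok
  [19] y  {0,4}  => 0  3->0 ok
  [20] y  {0,4}  => 4  0->4 ok
  [21] x  {2}  => 2  4->2 ok
  [22] y  {0,4}  => 0  2->0 ok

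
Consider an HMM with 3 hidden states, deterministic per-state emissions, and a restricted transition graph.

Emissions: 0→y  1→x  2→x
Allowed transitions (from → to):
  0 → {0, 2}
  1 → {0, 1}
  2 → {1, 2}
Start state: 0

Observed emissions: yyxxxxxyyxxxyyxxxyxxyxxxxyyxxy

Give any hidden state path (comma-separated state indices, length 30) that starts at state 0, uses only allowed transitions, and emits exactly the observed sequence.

  pos 0: y in {0}, choose 0; start
  pos 1: y in {0}, choose 0; 0->0 ok
  pos 2: x in {1,2}, choose 2; 0->2 ok
  pos 3: x in {1,2}, choose 2; 2->2 ok
  pos 4: x in {1,2}, choose 2; 2->2 ok
  pos 5: x in {1,2}, choose 1; 2->1 ok
  pos 6: x in {1,2}, choose 1; 1->1 ok
  pos 7: y in {0}, choose 0; 1->0 ok
  pos 8: y in {0}, choose 0; 0->0 ok
  pos 9: x in {1,2}, choose 2; 0->2 ok
  pos 10: x in {1,2}, choose 2; 2->2 ok
  pos 11: x in {1,2}, choose 1; 2->1 ok
  pos 12: y in {0}, choose 0; 1->0 ok
  pos 13: y in {0}, choose 0; 0->0 ok
  pos 14: x in {1,2}, choose 2; 0->2 ok
  pos 15: x in {1,2}, choose 2; 2->2 ok
  pos 16: x in {1,2}, choose 1; 2->1 ok
  pos 17: y in {0}, choose 0; 1->0 ok
  pos 18: x in {1,2}, choose 2; 0->2 ok
  pos 19: x in {1,2}, choose 1; 2->1 ok
  pos 20: y in {0}, choose 0; 1->0 ok
  pos 21: x in {1,2}, choose 2; 0->2 ok
  pos 22: x in {1,2}, choose 2; 2->2 ok
  pos 23: x in {1,2}, choose 2; 2->2 ok
  pos 24: x in {1,2}, choose 1; 2->1 ok
  pos 25: y in {0}, choose 0; 1->0 ok
  pos 26: y in {0}, choose 0; 0->0 ok
  pos 27: x in {1,2}, choose 2; 0->2 ok
  pos 28: x in {1,2}, choose 1; 2->1 ok
  pos 29: y in {0}, choose 0; 1->0 ok

0,0,2,2,2,1,1,0,0,2,2,1,0,0,2,2,1,0,2,1,0,2,2,2,1,0,0,2,1,0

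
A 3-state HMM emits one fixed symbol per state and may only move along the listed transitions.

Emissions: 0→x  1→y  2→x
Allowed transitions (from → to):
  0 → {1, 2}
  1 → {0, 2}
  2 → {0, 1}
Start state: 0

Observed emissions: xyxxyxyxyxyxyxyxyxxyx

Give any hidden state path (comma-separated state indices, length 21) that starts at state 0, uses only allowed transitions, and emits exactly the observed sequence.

  t0 'x' -> {0,2}, take 0 (start)
  t1 'y' -> {1}, take 1 (0->1 ok)
  t2 'x' -> {0,2}, take 2 (1->2 ok)
  t3 'x' -> {0,2}, take 0 (2->0 ok)
  t4 'y' -> {1}, take 1 (0->1 ok)
  t5 'x' -> {0,2}, take 0 (1->0 ok)
  t6 'y' -> {1}, take 1 (0->1 ok)
  t7 'x' -> {0,2}, take 2 (1->2 ok)
  t8 'y' -> {1}, take 1 (2->1 ok)
  t9 'x' -> {0,2}, take 0 (1->0 ok)
  t10 'y' -> {1}, take 1 (0->1 ok)
  t11 'x' -> {0,2}, take 0 (1->0 ok)
  t12 'y' -> {1}, take 1 (0->1 ok)
  t13 'x' -> {0,2}, take 0 (1->0 ok)
  t14 'y' -> {1}, take 1 (0->1 ok)
  t15 'x' -> {0,2}, take 0 (1->0 ok)
  t16 'y' -> {1}, take 1 (0->1 ok)
  t17 'x' -> {0,2}, take 0 (1->0 ok)
  t18 'x' -> {0,2}, take 2 (0->2 ok)
  t19 'y' -> {1}, take 1 (2->1 ok)
  t20 'x' -> {0,2}, take 0 (1->0 ok)

0,1,2,0,1,0,1,2,1,0,1,0,1,0,1,0,1,0,2,1,0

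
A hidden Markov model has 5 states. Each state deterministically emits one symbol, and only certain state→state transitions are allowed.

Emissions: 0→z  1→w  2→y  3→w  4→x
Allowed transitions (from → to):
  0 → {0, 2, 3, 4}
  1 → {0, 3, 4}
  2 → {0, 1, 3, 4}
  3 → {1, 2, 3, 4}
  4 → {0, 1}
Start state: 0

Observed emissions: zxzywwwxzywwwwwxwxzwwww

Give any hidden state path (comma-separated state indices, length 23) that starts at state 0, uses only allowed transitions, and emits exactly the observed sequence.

0,4,0,2,1,3,1,4,0,2,3,3,3,3,3,4,1,4,0,3,1,3,3

  pos 0: z in {0}, choose 0; start
  pos 1: x in {4}, choose 4; 0->4 ok
  pos 2: z in {0}, choose 0; 4->0 ok
  pos 3: y in {2}, choose 2; 0->2 ok
  pos 4: w in {1,3}, choose 1; 2->1 ok
  pos 5: w in {1,3}, choose 3; 1->3 ok
  pos 6: w in {1,3}, choose 1; 3->1 ok
  pos 7: x in {4}, choose 4; 1->4 ok
  pos 8: z in {0}, choose 0; 4->0 ok
  pos 9: y in {2}, choose 2; 0->2 ok
  pos 10: w in {1,3}, choose 3; 2->3 ok
  pos 11: w in {1,3}, choose 3; 3->3 ok
  pos 12: w in {1,3}, choose 3; 3->3 ok
  pos 13: w in {1,3}, choose 3; 3->3 ok
  pos 14: w in {1,3}, choose 3; 3->3 ok
  pos 15: x in {4}, choose 4; 3->4 ok
  pos 16: w in {1,3}, choose 1; 4->1 ok
  pos 17: x in {4}, choose 4; 1->4 ok
  pos 18: z in {0}, choose 0; 4->0 ok
  pos 19: w in {1,3}, choose 3; 0->3 ok
  pos 20: w in {1,3}, choose 1; 3->1 ok
  pos 21: w in {1,3}, choose 3; 1->3 ok
  pos 22: w in {1,3}, choose 3; 3->3 ok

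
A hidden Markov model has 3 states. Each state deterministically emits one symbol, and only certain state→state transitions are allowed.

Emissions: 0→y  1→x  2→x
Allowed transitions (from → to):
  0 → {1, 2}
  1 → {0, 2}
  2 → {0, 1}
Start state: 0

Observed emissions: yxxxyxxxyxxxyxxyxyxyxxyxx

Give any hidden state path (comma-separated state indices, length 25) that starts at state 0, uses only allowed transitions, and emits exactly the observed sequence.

0,1,2,1,0,2,1,2,0,2,1,2,0,2,1,0,2,0,1,0,2,1,0,2,1

  t0 'y' -> {0}, take 0 (start)
  t1 'x' -> {1,2}, take 1 (0->1 ok)
  t2 'x' -> {1,2}, take 2 (1->2 ok)
  t3 'x' -> {1,2}, take 1 (2->1 ok)
  t4 'y' -> {0}, take 0 (1->0 ok)
  t5 'x' -> {1,2}, take 2 (0->2 ok)
  t6 'x' -> {1,2}, take 1 (2->1 ok)
  t7 'x' -> {1,2}, take 2 (1->2 ok)
  t8 'y' -> {0}, take 0 (2->0 ok)
  t9 'x' -> {1,2}, take 2 (0->2 ok)
  t10 'x' -> {1,2}, take 1 (2->1 ok)
  t11 'x' -> {1,2}, take 2 (1->2 ok)
  t12 'y' -> {0}, take 0 (2->0 ok)
  t13 'x' -> {1,2}, take 2 (0->2 ok)
  t14 'x' -> {1,2}, take 1 (2->1 ok)
  t15 'y' -> {0}, take 0 (1->0 ok)
  t16 'x' -> {1,2}, take 2 (0->2 ok)
  t17 'y' -> {0}, take 0 (2->0 ok)
  t18 'x' -> {1,2}, take 1 (0->1 ok)
  t19 'y' -> {0}, take 0 (1->0 ok)
  t20 'x' -> {1,2}, take 2 (0->2 ok)
  t21 'x' -> {1,2}, take 1 (2->1 ok)
  t22 'y' -> {0}, take 0 (1->0 ok)
  t23 'x' -> {1,2}, take 2 (0->2 ok)
  t24 'x' -> {1,2}, take 1 (2->1 ok)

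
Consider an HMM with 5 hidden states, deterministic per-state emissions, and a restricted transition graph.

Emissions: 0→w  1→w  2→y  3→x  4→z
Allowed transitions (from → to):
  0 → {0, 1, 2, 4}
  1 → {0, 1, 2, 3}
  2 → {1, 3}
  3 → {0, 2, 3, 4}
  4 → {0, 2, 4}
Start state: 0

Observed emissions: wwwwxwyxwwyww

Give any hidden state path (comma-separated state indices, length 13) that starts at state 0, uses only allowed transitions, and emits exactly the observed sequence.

  t0 'w' -> {0,1}, take 0 (start)
  t1 'w' -> {0,1}, take 1 (0->1 ok)
  t2 'w' -> {0,1}, take 0 (1->0 ok)
  t3 'w' -> {0,1}, take 1 (0->1 ok)
  t4 'x' -> {3}, take 3 (1->3 ok)
  t5 'w' -> {0,1}, take 0 (3->0 ok)
  t6 'y' -> {2}, take 2 (0->2 ok)
  t7 'x' -> {3}, take 3 (2->3 ok)
  t8 'w' -> {0,1}, take 0 (3->0 ok)
  t9 'w' -> {0,1}, take 0 (0->0 ok)
  t10 'y' -> {2}, take 2 (0->2 ok)
  t11 'w' -> {0,1}, take 1 (2->1 ok)
  t12 'w' -> {0,1}, take 0 (1->0 ok)

0,1,0,1,3,0,2,3,0,0,2,1,0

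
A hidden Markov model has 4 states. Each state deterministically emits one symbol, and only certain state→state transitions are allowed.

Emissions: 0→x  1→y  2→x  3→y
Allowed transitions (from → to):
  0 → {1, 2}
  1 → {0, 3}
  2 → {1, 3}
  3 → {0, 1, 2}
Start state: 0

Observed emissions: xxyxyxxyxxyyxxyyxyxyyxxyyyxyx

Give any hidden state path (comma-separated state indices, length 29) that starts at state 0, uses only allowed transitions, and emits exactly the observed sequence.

0,2,1,0,1,0,2,3,0,2,1,3,0,2,1,3,2,1,0,1,3,0,2,3,1,3,2,3,0

  pos 0: x in {0,2}, choose 0; start
  pos 1: x in {0,2}, choose 2; 0->2 ok
  pos 2: y in {1,3}, choose 1; 2->1 ok
  pos 3: x in {0,2}, choose 0; 1->0 ok
  pos 4: y in {1,3}, choose 1; 0->1 ok
  pos 5: x in {0,2}, choose 0; 1->0 ok
  pos 6: x in {0,2}, choose 2; 0->2 ok
  pos 7: y in {1,3}, choose 3; 2->3 ok
  pos 8: x in {0,2}, choose 0; 3->0 ok
  pos 9: x in {0,2}, choose 2; 0->2 ok
  pos 10: y in {1,3}, choose 1; 2->1 ok
  pos 11: y in {1,3}, choose 3; 1->3 ok
  pos 12: x in {0,2}, choose 0; 3->0 ok
  pos 13: x in {0,2}, choose 2; 0->2 ok
  pos 14: y in {1,3}, choose 1; 2->1 ok
  pos 15: y in {1,3}, choose 3; 1->3 ok
  pos 16: x in {0,2}, choose 2; 3->2 ok
  pos 17: y in {1,3}, choose 1; 2->1 ok
  pos 18: x in {0,2}, choose 0; 1->0 ok
  pos 19: y in {1,3}, choose 1; 0->1 ok
  pos 20: y in {1,3}, choose 3; 1->3 ok
  pos 21: x in {0,2}, choose 0; 3->0 ok
  pos 22: x in {0,2}, choose 2; 0->2 ok
  pos 23: y in {1,3}, choose 3; 2->3 ok
  pos 24: y in {1,3}, choose 1; 3->1 ok
  pos 25: y in {1,3}, choose 3; 1->3 ok
  pos 26: x in {0,2}, choose 2; 3->2 ok
  pos 27: y in {1,3}, choose 3; 2->3 ok
  pos 28: x in {0,2}, choose 0; 3->0 ok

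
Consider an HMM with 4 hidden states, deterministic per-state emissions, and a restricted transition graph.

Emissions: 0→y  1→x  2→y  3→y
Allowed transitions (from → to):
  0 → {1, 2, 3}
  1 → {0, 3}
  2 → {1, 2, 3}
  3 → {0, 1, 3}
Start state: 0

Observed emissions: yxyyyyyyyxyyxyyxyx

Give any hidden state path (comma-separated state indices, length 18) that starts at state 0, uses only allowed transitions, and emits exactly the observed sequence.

  pos 0: y in {0,2,3}, choose 0; start
  pos 1: x in {1}, choose 1; 0->1 ok
  pos 2: y in {0,2,3}, choose 3; 1->3 ok
  pos 3: y in {0,2,3}, choose 3; 3->3 ok
  pos 4: y in {0,2,3}, choose 0; 3->0 ok
  pos 5: y in {0,2,3}, choose 2; 0->2 ok
  pos 6: y in {0,2,3}, choose 2; 2->2 ok
  pos 7: y in {0,2,3}, choose 3; 2->3 ok
  pos 8: y in {0,2,3}, choose 3; 3->3 ok
  pos 9: x in {1}, choose 1; 3->1 ok
  pos 10: y in {0,2,3}, choose 0; 1->0 ok
  pos 11: y in {0,2,3}, choose 3; 0->3 ok
  pos 12: x in {1}, choose 1; 3->1 ok
  pos 13: y in {0,2,3}, choose 0; 1->0 ok
  pos 14: y in {0,2,3}, choose 3; 0->3 ok
  pos 15: x in {1}, choose 1; 3->1 ok
  pos 16: y in {0,2,3}, choose 0; 1->0 ok
  pos 17: x in {1}, choose 1; 0->1 ok

0,1,3,3,0,2,2,3,3,1,0,3,1,0,3,1,0,1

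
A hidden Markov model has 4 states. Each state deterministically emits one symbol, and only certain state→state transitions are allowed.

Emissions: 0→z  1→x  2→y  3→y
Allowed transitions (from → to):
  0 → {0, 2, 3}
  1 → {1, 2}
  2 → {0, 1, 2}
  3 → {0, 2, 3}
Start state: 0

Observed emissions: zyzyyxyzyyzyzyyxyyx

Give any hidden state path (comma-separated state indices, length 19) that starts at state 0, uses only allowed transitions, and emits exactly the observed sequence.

  t0 'z' -> {0}, take 0 (start)
  t1 'y' -> {2,3}, take 2 (0->2 ok)
  t2 'z' -> {0}, take 0 (2->0 ok)
  t3 'y' -> {2,3}, take 3 (0->3 ok)
  t4 'y' -> {2,3}, take 2 (3->2 ok)
  t5 'x' -> {1}, take 1 (2->1 ok)
  t6 'y' -> {2,3}, take 2 (1->2 ok)
  t7 'z' -> {0}, take 0 (2->0 ok)
  t8 'y' -> {2,3}, take 3 (0->3 ok)
  t9 'y' -> {2,3}, take 2 (3->2 ok)
  t10 'z' -> {0}, take 0 (2->0 ok)
  t11 'y' -> {2,3}, take 3 (0->3 ok)
  t12 'z' -> {0}, take 0 (3->0 ok)
  t13 'y' -> {2,3}, take 3 (0->3 ok)
  t14 'y' -> {2,3}, take 2 (3->2 ok)
  t15 'x' -> {1}, take 1 (2->1 ok)
  t16 'y' -> {2,3}, take 2 (1->2 ok)
  t17 'y' -> {2,3}, take 2 (2->2 ok)
  t18 'x' -> {1}, take 1 (2->1 ok)

0,2,0,3,2,1,2,0,3,2,0,3,0,3,2,1,2,2,1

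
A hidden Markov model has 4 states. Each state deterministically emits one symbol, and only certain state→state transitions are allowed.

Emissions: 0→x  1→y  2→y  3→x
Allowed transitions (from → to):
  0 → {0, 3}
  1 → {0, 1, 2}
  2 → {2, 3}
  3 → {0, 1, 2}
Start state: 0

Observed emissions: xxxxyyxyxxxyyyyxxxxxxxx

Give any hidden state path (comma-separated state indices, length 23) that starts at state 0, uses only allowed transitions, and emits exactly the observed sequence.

0,3,0,3,1,2,3,2,3,0,3,2,2,2,2,3,0,0,0,0,0,0,3

  [0] x  {0,3}  => 0  start
  [1] x  {0,3}  => 3  0->3 ok
  [2] x  {0,3}  => 0  3->0 ok
  [3] x  {0,3}  => 3  0->3 ok
  [4] y  {1,2}  => 1  3->1 ok
  [5] y  {1,2}  => 2  1->2 ok
  [6] x  {0,3}  => 3  2->3 ok
  [7] y  {1,2}  => 2  3->2 ok
  [8] x  {0,3}  => 3  2->3 ok
  [9] x  {0,3}  => 0  3->0 ok
  [10] x  {0,3}  => 3  0->3 ok
  [11] y  {1,2}  => 2  3->2 ok
  [12] y  {1,2}  => 2  2->2 ok
  [13] y  {1,2}  => 2  2->2 ok
  [14] y  {1,2}  => 2  2->2 ok
  [15] x  {0,3}  => 3  2->3 ok
  [16] x  {0,3}  => 0  3->0 ok
  [17] x  {0,3}  => 0  0->0 ok
  [18] x  {0,3}  => 0  0->0 ok
  [19] x  {0,3}  => 0  0->0 ok
  [20] x  {0,3}  => 0  0->0 ok
  [21] x  {0,3}  => 0  0->0 ok
  [22] x  {0,3}  => 3  0->3 ok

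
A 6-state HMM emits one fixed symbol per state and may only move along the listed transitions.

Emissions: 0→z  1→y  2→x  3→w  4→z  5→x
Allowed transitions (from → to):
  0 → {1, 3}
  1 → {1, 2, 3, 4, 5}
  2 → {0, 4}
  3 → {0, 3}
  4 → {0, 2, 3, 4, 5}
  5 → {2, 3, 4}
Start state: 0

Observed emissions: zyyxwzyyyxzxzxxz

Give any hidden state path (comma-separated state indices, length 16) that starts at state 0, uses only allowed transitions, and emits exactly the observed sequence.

  [0] z  {0,4}  => 0  start
  [1] y  {1}  => 1  0->1 ok
  [2] y  {1}  => 1  1->1 ok
  [3] x  {2,5}  => 5  1->5 ok
  [4] w  {3}  => 3  5->3 ok
  [5] z  {0,4}  => 0  3->0 ok
  [6] y  {1}  => 1  0->1 ok
  [7] y  {1}  => 1  1->1 ok
  [8] y  {1}  => 1  1->1 ok
  [9] x  {2,5}  => 5  1->5 ok
  [10] z  {0,4}  => 4  5->4 ok
  [11] x  {2,5}  => 5  4->5 ok
  [12] z  {0,4}  => 4  5->4 ok
  [13] x  {2,5}  => 5  4->5 ok
  [14] x  {2,5}  => 2  5->2 ok
  [15] z  {0,4}  => 4  2->4 ok

0,1,1,5,3,0,1,1,1,5,4,5,4,5,2,4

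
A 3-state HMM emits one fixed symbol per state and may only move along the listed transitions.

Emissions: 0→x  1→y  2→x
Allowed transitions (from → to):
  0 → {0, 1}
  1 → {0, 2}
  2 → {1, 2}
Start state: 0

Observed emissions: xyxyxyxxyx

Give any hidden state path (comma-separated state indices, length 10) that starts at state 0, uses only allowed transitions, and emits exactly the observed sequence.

  t0 'x' -> {0,2}, take 0 (start)
  t1 'y' -> {1}, take 1 (0->1 ok)
  t2 'x' -> {0,2}, take 2 (1->2 ok)
  t3 'y' -> {1}, take 1 (2->1 ok)
  t4 'x' -> {0,2}, take 2 (1->2 ok)
  t5 'y' -> {1}, take 1 (2->1 ok)
  t6 'x' -> {0,2}, take 0 (1->0 ok)
  t7 'x' -> {0,2}, take 0 (0->0 ok)
  t8 'y' -> {1}, take 1 (0->1 ok)
  t9 'x' -> {0,2}, take 2 (1->2 ok)

0,1,2,1,2,1,0,0,1,2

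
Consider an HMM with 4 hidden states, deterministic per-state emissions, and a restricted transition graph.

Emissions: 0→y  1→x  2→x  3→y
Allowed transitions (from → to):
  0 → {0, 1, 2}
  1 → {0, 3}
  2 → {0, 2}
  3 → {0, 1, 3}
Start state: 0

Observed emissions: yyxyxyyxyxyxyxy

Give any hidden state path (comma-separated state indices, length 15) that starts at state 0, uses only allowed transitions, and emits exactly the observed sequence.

0,0,2,0,1,3,0,1,0,1,3,1,0,1,3

  t0 'y' -> {0,3}, take 0 (start)
  t1 'y' -> {0,3}, take 0 (0->0 ok)
  t2 'x' -> {1,2}, take 2 (0->2 ok)
  t3 'y' -> {0,3}, take 0 (2->0 ok)
  t4 'x' -> {1,2}, take 1 (0->1 ok)
  t5 'y' -> {0,3}, take 3 (1->3 ok)
  t6 'y' -> {0,3}, take 0 (3->0 ok)
  t7 'x' -> {1,2}, take 1 (0->1 ok)
  t8 'y' -> {0,3}, take 0 (1->0 ok)
  t9 'x' -> {1,2}, take 1 (0->1 ok)
  t10 'y' -> {0,3}, take 3 (1->3 ok)
  t11 'x' -> {1,2}, take 1 (3->1 ok)
  t12 'y' -> {0,3}, take 0 (1->0 ok)
  t13 'x' -> {1,2}, take 1 (0->1 ok)
  t14 'y' -> {0,3}, take 3 (1->3 ok)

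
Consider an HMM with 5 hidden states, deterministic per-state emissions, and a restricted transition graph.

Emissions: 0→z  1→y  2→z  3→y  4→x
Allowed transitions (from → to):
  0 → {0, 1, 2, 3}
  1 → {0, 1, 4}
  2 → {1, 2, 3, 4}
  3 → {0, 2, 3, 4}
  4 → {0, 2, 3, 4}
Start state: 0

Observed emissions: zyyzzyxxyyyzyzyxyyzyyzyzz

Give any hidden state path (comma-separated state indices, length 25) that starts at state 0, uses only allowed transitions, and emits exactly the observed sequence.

0,1,1,0,0,1,4,4,3,3,3,2,1,0,3,4,3,3,2,3,3,0,3,0,0

  t0 'z' -> {0,2}, take 0 (start)
  t1 'y' -> {1,3}, take 1 (0->1 ok)
  t2 'y' -> {1,3}, take 1 (1->1 ok)
  t3 'z' -> {0,2}, take 0 (1->0 ok)
  t4 'z' -> {0,2}, take 0 (0->0 ok)
  t5 'y' -> {1,3}, take 1 (0->1 ok)
  t6 'x' -> {4}, take 4 (1->4 ok)
  t7 'x' -> {4}, take 4 (4->4 ok)
  t8 'y' -> {1,3}, take 3 (4->3 ok)
  t9 'y' -> {1,3}, take 3 (3->3 ok)
  t10 'y' -> {1,3}, take 3 (3->3 ok)
  t11 'z' -> {0,2}, take 2 (3->2 ok)
  t12 'y' -> {1,3}, take 1 (2->1 ok)
  t13 'z' -> {0,2}, take 0 (1->0 ok)
  t14 'y' -> {1,3}, take 3 (0->3 ok)
  t15 'x' -> {4}, take 4 (3->4 ok)
  t16 'y' -> {1,3}, take 3 (4->3 ok)
  t17 'y' -> {1,3}, take 3 (3->3 ok)
  t18 'z' -> {0,2}, take 2 (3->2 ok)
  t19 'y' -> {1,3}, take 3 (2->3 ok)
  t20 'y' -> {1,3}, take 3 (3->3 ok)
  t21 'z' -> {0,2}, take 0 (3->0 ok)
  t22 'y' -> {1,3}, take 3 (0->3 ok)
  t23 'z' -> {0,2}, take 0 (3->0 ok)
  t24 'z' -> {0,2}, take 0 (0->0 ok)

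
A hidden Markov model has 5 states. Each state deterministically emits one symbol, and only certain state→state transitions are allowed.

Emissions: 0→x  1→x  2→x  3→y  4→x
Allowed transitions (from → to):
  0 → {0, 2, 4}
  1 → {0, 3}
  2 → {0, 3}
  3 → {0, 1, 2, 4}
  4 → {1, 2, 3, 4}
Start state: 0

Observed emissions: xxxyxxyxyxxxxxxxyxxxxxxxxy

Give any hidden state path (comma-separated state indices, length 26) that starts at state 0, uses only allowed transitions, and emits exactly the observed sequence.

  [0] x  {0,1,2,4}  => 0  start
  [1] x  {0,1,2,4}  => 0  0->0 ok
  [2] x  {0,1,2,4}  => 4  0->4 ok
  [3] y  {3}  => 3  4->3 ok
  [4] x  {0,1,2,4}  => 4  3->4 ok
  [5] x  {0,1,2,4}  => 1  4->1 ok
  [6] y  {3}  => 3  1->3 ok
  [7] x  {0,1,2,4}  => 1  3->1 ok
  [8] y  {3}  => 3  1->3 ok
  [9] x  {0,1,2,4}  => 4  3->4 ok
  [10] x  {0,1,2,4}  => 2  4->2 ok
  [11] x  {0,1,2,4}  => 0  2->0 ok
  [12] x  {0,1,2,4}  => 4  0->4 ok
  [13] x  {0,1,2,4}  => 1  4->1 ok
  [14] x  {0,1,2,4}  => 0  1->0 ok
  [15] x  {0,1,2,4}  => 2  0->2 ok
  [16] y  {3}  => 3  2->3 ok
  [17] x  {0,1,2,4}  => 1  3->1 ok
  [18] x  {0,1,2,4}  => 0  1->0 ok
  [19] x  {0,1,2,4}  => 0  0->0 ok
  [20] x  {0,1,2,4}  => 2  0->2 ok
  [21] x  {0,1,2,4}  => 0  2->0 ok
  [22] x  {0,1,2,4}  => 2  0->2 ok
  [23] x  {0,1,2,4}  => 0  2->0 ok
  [24] x  {0,1,2,4}  => 2  0->2 ok
  [25] y  {3}  => 3  2->3 ok

0,0,4,3,4,1,3,1,3,4,2,0,4,1,0,2,3,1,0,0,2,0,2,0,2,3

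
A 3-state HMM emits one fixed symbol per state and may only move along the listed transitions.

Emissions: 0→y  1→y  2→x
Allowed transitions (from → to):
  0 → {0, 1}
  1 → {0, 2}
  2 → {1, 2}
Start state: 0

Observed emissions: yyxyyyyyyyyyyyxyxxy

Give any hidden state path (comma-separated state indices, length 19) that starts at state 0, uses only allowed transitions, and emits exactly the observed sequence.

0,1,2,1,0,0,0,1,0,0,0,0,0,1,2,1,2,2,1

  t0 'y' -> {0,1}, take 0 (start)
  t1 'y' -> {0,1}, take 1 (0->1 ok)
  t2 'x' -> {2}, take 2 (1->2 ok)
  t3 'y' -> {0,1}, take 1 (2->1 ok)
  t4 'y' -> {0,1}, take 0 (1->0 ok)
  t5 'y' -> {0,1}, take 0 (0->0 ok)
  t6 'y' -> {0,1}, take 0 (0->0 ok)
  t7 'y' -> {0,1}, take 1 (0->1 ok)
  t8 'y' -> {0,1}, take 0 (1->0 ok)
  t9 'y' -> {0,1}, take 0 (0->0 ok)
  t10 'y' -> {0,1}, take 0 (0->0 ok)
  t11 'y' -> {0,1}, take 0 (0->0 ok)
  t12 'y' -> {0,1}, take 0 (0->0 ok)
  t13 'y' -> {0,1}, take 1 (0->1 ok)
  t14 'x' -> {2}, take 2 (1->2 ok)
  t15 'y' -> {0,1}, take 1 (2->1 ok)
  t16 'x' -> {2}, take 2 (1->2 ok)
  t17 'x' -> {2}, take 2 (2->2 ok)
  t18 'y' -> {0,1}, take 1 (2->1 ok)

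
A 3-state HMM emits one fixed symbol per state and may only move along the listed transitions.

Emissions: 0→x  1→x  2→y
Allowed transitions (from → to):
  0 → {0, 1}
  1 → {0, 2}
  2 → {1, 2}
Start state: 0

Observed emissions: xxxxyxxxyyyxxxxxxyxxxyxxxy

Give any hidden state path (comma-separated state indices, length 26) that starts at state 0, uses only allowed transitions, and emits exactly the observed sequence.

0,1,0,1,2,1,0,1,2,2,2,1,0,0,1,0,1,2,1,0,1,2,1,0,1,2

  0: obs=x cand={0,1} pick 0 [start]
  1: obs=x cand={0,1} pick 1 [0->1 ok]
  2: obs=x cand={0,1} pick 0 [1->0 ok]
  3: obs=x cand={0,1} pick 1 [0->1 ok]
  4: obs=y cand={2} pick 2 [1->2 ok]
  5: obs=x cand={0,1} pick 1 [2->1 ok]
  6: obs=x cand={0,1} pick 0 [1->0 ok]
  7: obs=x cand={0,1} pick 1 [0->1 ok]
  8: obs=y cand={2} pick 2 [1->2 ok]
  9: obs=y cand={2} pick 2 [2->2 ok]
  10: obs=y cand={2} pick 2 [2->2 ok]
  11: obs=x cand={0,1} pick 1 [2->1 ok]
  12: obs=x cand={0,1} pick 0 [1->0 ok]
  13: obs=x cand={0,1} pick 0 [0->0 ok]
  14: obs=x cand={0,1} pick 1 [0->1 ok]
  15: obs=x cand={0,1} pick 0 [1->0 ok]
  16: obs=x cand={0,1} pick 1 [0->1 ok]
  17: obs=y cand={2} pick 2 [1->2 ok]
  18: obs=x cand={0,1} pick 1 [2->1 ok]
  19: obs=x cand={0,1} pick 0 [1->0 ok]
  20: obs=x cand={0,1} pick 1 [0->1 ok]
  21: obs=y cand={2} pick 2 [1->2 ok]
  22: obs=x cand={0,1} pick 1 [2->1 ok]
  23: obs=x cand={0,1} pick 0 [1->0 ok]
  24: obs=x cand={0,1} pick 1 [0->1 ok]
  25: obs=y cand={2} pick 2 [1->2 ok]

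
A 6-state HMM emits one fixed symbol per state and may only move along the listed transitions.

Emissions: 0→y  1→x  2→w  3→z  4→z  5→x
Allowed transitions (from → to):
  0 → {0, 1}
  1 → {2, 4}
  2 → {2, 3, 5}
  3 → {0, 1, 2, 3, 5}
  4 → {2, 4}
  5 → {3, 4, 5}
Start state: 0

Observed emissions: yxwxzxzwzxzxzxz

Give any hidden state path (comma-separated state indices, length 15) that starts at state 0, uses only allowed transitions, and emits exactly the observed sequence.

  0: obs=y cand={0} pick 0 [start]
  1: obs=x cand={1,5} pick 1 [0->1 ok]
  2: obs=w cand={2} pick 2 [1->2 ok]
  3: obs=x cand={1,5} pick 5 [2->5 ok]
  4: obs=z cand={3,4} pick 3 [5->3 ok]
  5: obs=x cand={1,5} pick 1 [3->1 ok]
  6: obs=z cand={3,4} pick 4 [1->4 ok]
  7: obs=w cand={2} pick 2 [4->2 ok]
  8: obs=z cand={3,4} pick 3 [2->3 ok]
  9: obs=x cand={1,5} pick 5 [3->5 ok]
  10: obs=z cand={3,4} pick 3 [5->3 ok]
  11: obs=x cand={1,5} pick 5 [3->5 ok]
  12: obs=z cand={3,4} pick 3 [5->3 ok]
  13: obs=x cand={1,5} pick 5 [3->5 ok]
  14: obs=z cand={3,4} pick 4 [5->4 ok]

0,1,2,5,3,1,4,2,3,5,3,5,3,5,4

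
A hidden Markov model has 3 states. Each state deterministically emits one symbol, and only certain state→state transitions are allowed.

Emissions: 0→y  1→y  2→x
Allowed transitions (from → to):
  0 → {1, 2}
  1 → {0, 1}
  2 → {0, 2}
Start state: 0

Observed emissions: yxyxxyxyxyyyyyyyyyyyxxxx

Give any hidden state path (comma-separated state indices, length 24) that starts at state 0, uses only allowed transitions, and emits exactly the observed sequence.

  pos 0: y in {0,1}, choose 0; start
  pos 1: x in {2}, choose 2; 0->2 ok
  pos 2: y in {0,1}, choose 0; 2->0 ok
  pos 3: x in {2}, choose 2; 0->2 ok
  pos 4: x in {2}, choose 2; 2->2 ok
  pos 5: y in {0,1}, choose 0; 2->0 ok
  pos 6: x in {2}, choose 2; 0->2 ok
  pos 7: y in {0,1}, choose 0; 2->0 ok
  pos 8: x in {2}, choose 2; 0->2 ok
  pos 9: y in {0,1}, choose 0; 2->0 ok
  pos 10: y in {0,1}, choose 1; 0->1 ok
  pos 11: y in {0,1}, choose 1; 1->1 ok
  pos 12: y in {0,1}, choose 0; 1->0 ok
  pos 13: y in {0,1}, choose 1; 0->1 ok
  pos 14: y in {0,1}, choose 1; 1->1 ok
  pos 15: y in {0,1}, choose 1; 1->1 ok
  pos 16: y in {0,1}, choose 1; 1->1 ok
  pos 17: y in {0,1}, choose 1; 1->1 ok
  pos 18: y in {0,1}, choose 1; 1->1 ok
  pos 19: y in {0,1}, choose 0; 1->0 ok
  pos 20: x in {2}, choose 2; 0->2 ok
  pos 21: x in {2}, choose 2; 2->2 ok
  pos 22: x in {2}, choose 2; 2->2 ok
  pos 23: x in {2}, choose 2; 2->2 ok

0,2,0,2,2,0,2,0,2,0,1,1,0,1,1,1,1,1,1,0,2,2,2,2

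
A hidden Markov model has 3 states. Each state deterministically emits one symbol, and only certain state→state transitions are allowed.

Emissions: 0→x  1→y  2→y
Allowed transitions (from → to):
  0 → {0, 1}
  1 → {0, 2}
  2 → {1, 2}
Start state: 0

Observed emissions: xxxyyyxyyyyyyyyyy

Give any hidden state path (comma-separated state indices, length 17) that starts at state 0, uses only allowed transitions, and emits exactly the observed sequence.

  0: obs=x cand={0} pick 0 [start]
  1: obs=x cand={0} pick 0 [0->0 ok]
  2: obs=x cand={0} pick 0 [0->0 ok]
  3: obs=y cand={1,2} pick 1 [0->1 ok]
  4: obs=y cand={1,2} pick 2 [1->2 ok]
  5: obs=y cand={1,2} pick 1 [2->1 ok]
  6: obs=x cand={0} pick 0 [1->0 ok]
  7: obs=y cand={1,2} pick 1 [0->1 ok]
  8: obs=y cand={1,2} pick 2 [1->2 ok]
  9: obs=y cand={1,2} pick 1 [2->1 ok]
  10: obs=y cand={1,2} pick 2 [1->2 ok]
  11: obs=y cand={1,2} pick 2 [2->2 ok]
  12: obs=y cand={1,2} pick 2 [2->2 ok]
  13: obs=y cand={1,2} pick 2 [2->2 ok]
  14: obs=y cand={1,2} pick 2 [2->2 ok]
  15: obs=y cand={1,2} pick 1 [2->1 ok]
  16: obs=y cand={1,2} pick 2 [1->2 ok]

0,0,0,1,2,1,0,1,2,1,2,2,2,2,2,1,2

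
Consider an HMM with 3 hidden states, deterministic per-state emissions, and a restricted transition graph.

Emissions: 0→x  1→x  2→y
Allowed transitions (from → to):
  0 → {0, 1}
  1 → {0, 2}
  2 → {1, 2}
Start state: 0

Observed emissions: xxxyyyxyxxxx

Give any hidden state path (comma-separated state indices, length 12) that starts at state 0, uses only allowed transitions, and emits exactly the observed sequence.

0,0,1,2,2,2,1,2,1,0,0,1

  pos 0: x in {0,1}, choose 0; start
  pos 1: x in {0,1}, choose 0; 0->0 ok
  pos 2: x in {0,1}, choose 1; 0->1 ok
  pos 3: y in {2}, choose 2; 1->2 ok
  pos 4: y in {2}, choose 2; 2->2 ok
  pos 5: y in {2}, choose 2; 2->2 ok
  pos 6: x in {0,1}, choose 1; 2->1 ok
  pos 7: y in {2}, choose 2; 1->2 ok
  pos 8: x in {0,1}, choose 1; 2->1 ok
  pos 9: x in {0,1}, choose 0; 1->0 ok
  pos 10: x in {0,1}, choose 0; 0->0 ok
  pos 11: x in {0,1}, choose 1; 0->1 ok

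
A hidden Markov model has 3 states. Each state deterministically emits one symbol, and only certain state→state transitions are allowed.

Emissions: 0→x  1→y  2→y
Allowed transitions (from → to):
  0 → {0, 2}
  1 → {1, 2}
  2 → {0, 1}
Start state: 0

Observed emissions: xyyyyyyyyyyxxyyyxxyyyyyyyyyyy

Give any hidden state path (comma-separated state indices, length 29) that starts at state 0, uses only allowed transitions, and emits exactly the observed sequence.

0,2,1,2,1,1,1,1,2,1,2,0,0,2,1,2,0,0,2,1,2,1,2,1,1,2,1,1,1

  t0 'x' -> {0}, take 0 (start)
  t1 'y' -> {1,2}, take 2 (0->2 ok)
  t2 'y' -> {1,2}, take 1 (2->1 ok)
  t3 'y' -> {1,2}, take 2 (1->2 ok)
  t4 'y' -> {1,2}, take 1 (2->1 ok)
  t5 'y' -> {1,2}, take 1 (1->1 ok)
  t6 'y' -> {1,2}, take 1 (1->1 ok)
  t7 'y' -> {1,2}, take 1 (1->1 ok)
  t8 'y' -> {1,2}, take 2 (1->2 ok)
  t9 'y' -> {1,2}, take 1 (2->1 ok)
  t10 'y' -> {1,2}, take 2 (1->2 ok)
  t11 'x' -> {0}, take 0 (2->0 ok)
  t12 'x' -> {0}, take 0 (0->0 ok)
  t13 'y' -> {1,2}, take 2 (0->2 ok)
  t14 'y' -> {1,2}, take 1 (2->1 ok)
  t15 'y' -> {1,2}, take 2 (1->2 ok)
  t16 'x' -> {0}, take 0 (2->0 ok)
  t17 'x' -> {0}, take 0 (0->0 ok)
  t18 'y' -> {1,2}, take 2 (0->2 ok)
  t19 'y' -> {1,2}, take 1 (2->1 ok)
  t20 'y' -> {1,2}, take 2 (1->2 ok)
  t21 'y' -> {1,2}, take 1 (2->1 ok)
  t22 'y' -> {1,2}, take 2 (1->2 ok)
  t23 'y' -> {1,2}, take 1 (2->1 ok)
  t24 'y' -> {1,2}, take 1 (1->1 ok)
  t25 'y' -> {1,2}, take 2 (1->2 ok)
  t26 'y' -> {1,2}, take 1 (2->1 ok)
  t27 'y' -> {1,2}, take 1 (1->1 ok)
  t28 'y' -> {1,2}, take 1 (1->1 ok)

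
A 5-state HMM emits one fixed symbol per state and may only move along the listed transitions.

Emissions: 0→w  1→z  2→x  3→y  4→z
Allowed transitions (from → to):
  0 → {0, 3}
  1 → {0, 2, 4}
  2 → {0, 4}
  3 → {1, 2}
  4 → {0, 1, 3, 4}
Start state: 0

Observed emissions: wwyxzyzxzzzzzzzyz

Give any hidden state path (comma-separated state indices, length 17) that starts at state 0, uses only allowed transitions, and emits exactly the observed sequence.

  pos 0: w in {0}, choose 0; start
  pos 1: w in {0}, choose 0; 0->0 ok
  pos 2: y in {3}, choose 3; 0->3 ok
  pos 3: x in {2}, choose 2; 3->2 ok
  pos 4: z in {1,4}, choose 4; 2->4 ok
  pos 5: y in {3}, choose 3; 4->3 ok
  pos 6: z in {1,4}, choose 1; 3->1 ok
  pos 7: x in {2}, choose 2; 1->2 ok
  pos 8: z in {1,4}, choose 4; 2->4 ok
  pos 9: z in {1,4}, choose 4; 4->4 ok
  pos 10: z in {1,4}, choose 4; 4->4 ok
  pos 11: z in {1,4}, choose 4; 4->4 ok
  pos 12: z in {1,4}, choose 4; 4->4 ok
  pos 13: z in {1,4}, choose 1; 4->1 ok
  pos 14: z in {1,4}, choose 4; 1->4 ok
  pos 15: y in {3}, choose 3; 4->3 ok
  pos 16: z in {1,4}, choose 1; 3->1 ok

0,0,3,2,4,3,1,2,4,4,4,4,4,1,4,3,1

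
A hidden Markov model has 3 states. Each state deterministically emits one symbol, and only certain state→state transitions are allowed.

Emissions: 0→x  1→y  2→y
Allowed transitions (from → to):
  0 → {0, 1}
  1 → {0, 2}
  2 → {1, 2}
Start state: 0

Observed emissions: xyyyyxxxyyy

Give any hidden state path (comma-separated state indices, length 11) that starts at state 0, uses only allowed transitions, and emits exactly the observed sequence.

0,1,2,2,1,0,0,0,1,2,1

  t0 'x' -> {0}, take 0 (start)
  t1 'y' -> {1,2}, take 1 (0->1 ok)
  t2 'y' -> {1,2}, take 2 (1->2 ok)
  t3 'y' -> {1,2}, take 2 (2->2 ok)
  t4 'y' -> {1,2}, take 1 (2->1 ok)
  t5 'x' -> {0}, take 0 (1->0 ok)
  t6 'x' -> {0}, take 0 (0->0 ok)
  t7 'x' -> {0}, take 0 (0->0 ok)
  t8 'y' -> {1,2}, take 1 (0->1 ok)
  t9 'y' -> {1,2}, take 2 (1->2 ok)
  t10 'y' -> {1,2}, take 1 (2->1 ok)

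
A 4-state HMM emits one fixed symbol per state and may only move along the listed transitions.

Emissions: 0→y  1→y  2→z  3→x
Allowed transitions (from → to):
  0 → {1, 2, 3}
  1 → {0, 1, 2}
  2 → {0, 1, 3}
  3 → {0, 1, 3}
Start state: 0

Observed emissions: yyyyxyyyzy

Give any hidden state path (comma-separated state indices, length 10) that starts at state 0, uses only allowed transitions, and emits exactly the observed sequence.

  pos 0: y in {0,1}, choose 0; start
  pos 1: y in {0,1}, choose 1; 0->1 ok
  pos 2: y in {0,1}, choose 1; 1->1 ok
  pos 3: y in {0,1}, choose 0; 1->0 ok
  pos 4: x in {3}, choose 3; 0->3 ok
  pos 5: y in {0,1}, choose 1; 3->1 ok
  pos 6: y in {0,1}, choose 0; 1->0 ok
  pos 7: y in {0,1}, choose 1; 0->1 ok
  pos 8: z in {2}, choose 2; 1->2 ok
  pos 9: y in {0,1}, choose 0; 2->0 ok

0,1,1,0,3,1,0,1,2,0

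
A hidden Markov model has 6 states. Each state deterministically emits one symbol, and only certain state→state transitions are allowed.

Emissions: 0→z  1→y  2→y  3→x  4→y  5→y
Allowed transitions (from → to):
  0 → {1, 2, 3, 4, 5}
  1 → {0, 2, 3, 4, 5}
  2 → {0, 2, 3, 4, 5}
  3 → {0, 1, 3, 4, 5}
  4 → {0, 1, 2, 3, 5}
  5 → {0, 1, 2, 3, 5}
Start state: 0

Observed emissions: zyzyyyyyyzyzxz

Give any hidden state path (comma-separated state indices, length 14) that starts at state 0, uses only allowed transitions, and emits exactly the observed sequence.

0,5,0,4,1,4,2,2,5,0,5,0,3,0

  pos 0: z in {0}, choose 0; start
  pos 1: y in {1,2,4,5}, choose 5; 0->5 ok
  pos 2: z in {0}, choose 0; 5->0 ok
  pos 3: y in {1,2,4,5}, choose 4; 0->4 ok
  pos 4: y in {1,2,4,5}, choose 1; 4->1 ok
  pos 5: y in {1,2,4,5}, choose 4; 1->4 ok
  pos 6: y in {1,2,4,5}, choose 2; 4->2 ok
  pos 7: y in {1,2,4,5}, choose 2; 2->2 ok
  pos 8: y in {1,2,4,5}, choose 5; 2->5 ok
  pos 9: z in {0}, choose 0; 5->0 ok
  pos 10: y in {1,2,4,5}, choose 5; 0->5 ok
  pos 11: z in {0}, choose 0; 5->0 ok
  pos 12: x in {3}, choose 3; 0->3 ok
  pos 13: z in {0}, choose 0; 3->0 ok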